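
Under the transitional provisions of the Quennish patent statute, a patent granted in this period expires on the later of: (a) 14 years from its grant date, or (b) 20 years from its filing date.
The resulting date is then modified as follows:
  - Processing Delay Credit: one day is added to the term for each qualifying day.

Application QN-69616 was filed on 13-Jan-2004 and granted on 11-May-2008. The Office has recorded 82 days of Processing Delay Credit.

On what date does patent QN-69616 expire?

April 4, 2024

(a) grant + 14 years → 11 May 2022.
(b) filing + 20 years → 13 January 2024.
Later of the two: 13 January 2024.
Processing Delay Credit: +82 days → 4 April 2024.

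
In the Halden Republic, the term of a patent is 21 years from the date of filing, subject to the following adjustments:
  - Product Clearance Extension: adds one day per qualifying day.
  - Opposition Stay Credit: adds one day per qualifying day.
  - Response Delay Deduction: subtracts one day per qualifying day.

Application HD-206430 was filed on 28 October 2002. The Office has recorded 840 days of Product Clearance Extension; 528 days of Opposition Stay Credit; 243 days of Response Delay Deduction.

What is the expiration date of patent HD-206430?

Base term: filing date + 21 years → 28 October 2023.
Product Clearance Extension: +840 days → 14 February 2026.
Opposition Stay Credit: +528 days → 27 July 2027.
Response Delay Deduction: −243 days → 26 November 2026.

2026-11-26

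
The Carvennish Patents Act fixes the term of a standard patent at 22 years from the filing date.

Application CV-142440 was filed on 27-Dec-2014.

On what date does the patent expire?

2036-12-27

Filing date + 22 years → 27 December 2036.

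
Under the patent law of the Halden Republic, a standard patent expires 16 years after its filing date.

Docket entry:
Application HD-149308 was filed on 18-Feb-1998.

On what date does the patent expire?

Filing date + 16 years → 18 February 2014.

February 18, 2014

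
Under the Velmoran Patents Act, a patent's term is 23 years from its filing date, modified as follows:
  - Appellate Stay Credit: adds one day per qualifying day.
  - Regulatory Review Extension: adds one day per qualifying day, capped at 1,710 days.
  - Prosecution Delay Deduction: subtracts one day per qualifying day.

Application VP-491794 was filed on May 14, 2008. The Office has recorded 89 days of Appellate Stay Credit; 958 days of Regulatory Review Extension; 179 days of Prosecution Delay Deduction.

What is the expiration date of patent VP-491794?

September 28, 2033

Base term: filing date + 23 years → 14 May 2031.
Appellate Stay Credit: +89 days → 11 August 2031.
Regulatory Review Extension: 958 days (within the 1710-day cap) → +958 days → 26 March 2034.
Prosecution Delay Deduction: −179 days → 28 September 2033.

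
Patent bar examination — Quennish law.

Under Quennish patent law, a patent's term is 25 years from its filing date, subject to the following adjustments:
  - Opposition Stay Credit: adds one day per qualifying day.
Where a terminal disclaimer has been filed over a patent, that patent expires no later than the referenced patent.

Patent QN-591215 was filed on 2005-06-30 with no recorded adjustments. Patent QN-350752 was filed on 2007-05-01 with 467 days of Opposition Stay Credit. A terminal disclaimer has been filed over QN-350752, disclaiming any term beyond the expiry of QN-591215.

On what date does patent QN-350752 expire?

Natural term of QN-350752:
  Base: filing + 25 years → 1 May 2032.
  Opposition Stay Credit: +467 days → 11 August 2033.
Expiry of referenced patent QN-591215:
  Base: filing + 25 years → 30 June 2030.
Terminal disclaimer: QN-350752 expires on the earlier of 11 August 2033 and 30 June 2030.

June 30, 2030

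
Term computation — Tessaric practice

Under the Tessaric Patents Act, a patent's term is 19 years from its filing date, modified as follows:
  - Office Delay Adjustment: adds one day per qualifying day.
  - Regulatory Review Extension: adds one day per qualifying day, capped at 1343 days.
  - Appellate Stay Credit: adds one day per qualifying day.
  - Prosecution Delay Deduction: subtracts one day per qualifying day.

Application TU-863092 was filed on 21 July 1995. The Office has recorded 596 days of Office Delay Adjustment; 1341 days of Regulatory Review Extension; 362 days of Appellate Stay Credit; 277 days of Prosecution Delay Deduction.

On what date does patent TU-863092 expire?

Base term: filing date + 19 years → 21 July 2014.
Office Delay Adjustment: +596 days → 8 March 2016.
Regulatory Review Extension: 1341 days (within the 1343-day cap) → +1341 days → 9 November 2019.
Appellate Stay Credit: +362 days → 5 November 2020.
Prosecution Delay Deduction: −277 days → 2 February 2020.

2020-02-02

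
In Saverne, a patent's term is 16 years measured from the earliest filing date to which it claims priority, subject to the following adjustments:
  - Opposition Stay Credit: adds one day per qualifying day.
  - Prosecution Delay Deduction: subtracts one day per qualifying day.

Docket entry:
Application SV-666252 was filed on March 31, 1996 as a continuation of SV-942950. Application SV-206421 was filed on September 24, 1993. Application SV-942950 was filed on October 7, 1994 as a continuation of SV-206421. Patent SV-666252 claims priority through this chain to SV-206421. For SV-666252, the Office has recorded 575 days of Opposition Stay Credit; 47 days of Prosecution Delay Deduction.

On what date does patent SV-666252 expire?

Earliest priority filing: 24 September 1993.
Base term: 24 September 1993 + 16 years → 24 September 2009.
Opposition Stay Credit: +575 days → 22 April 2011.
Prosecution Delay Deduction: −47 days → 6 March 2011.

2011-03-06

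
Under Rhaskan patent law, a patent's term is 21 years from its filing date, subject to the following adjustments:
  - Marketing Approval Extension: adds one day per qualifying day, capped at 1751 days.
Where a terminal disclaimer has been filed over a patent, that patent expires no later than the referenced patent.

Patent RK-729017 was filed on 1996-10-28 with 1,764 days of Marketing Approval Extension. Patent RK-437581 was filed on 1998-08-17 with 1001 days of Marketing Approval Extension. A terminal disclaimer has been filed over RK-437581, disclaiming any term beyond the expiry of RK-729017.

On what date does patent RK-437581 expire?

2022-05-14

Natural term of RK-437581:
  Base: filing + 21 years → 17 August 2019.
  Marketing Approval Extension: 1001 days (within the 1751-day cap) → +1001 days → 14 May 2022.
Expiry of referenced patent RK-729017:
  Base: filing + 21 years → 28 October 2017.
  Marketing Approval Extension: 1764 days claimed exceeds the 1751-day cap, so +1751 days → 14 August 2022.
Terminal disclaimer: RK-437581 expires on the earlier of 14 May 2022 and 14 August 2022.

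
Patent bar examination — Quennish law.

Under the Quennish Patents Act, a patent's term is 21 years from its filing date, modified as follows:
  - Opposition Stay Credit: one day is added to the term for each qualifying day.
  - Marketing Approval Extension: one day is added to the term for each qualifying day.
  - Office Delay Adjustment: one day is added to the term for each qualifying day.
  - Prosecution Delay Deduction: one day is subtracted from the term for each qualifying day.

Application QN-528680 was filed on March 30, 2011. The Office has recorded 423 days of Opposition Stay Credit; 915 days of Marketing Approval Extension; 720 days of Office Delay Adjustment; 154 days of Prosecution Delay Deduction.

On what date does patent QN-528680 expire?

June 16, 2037

Base term: filing date + 21 years → 30 March 2032.
Opposition Stay Credit: +423 days → 27 May 2033.
Marketing Approval Extension: +915 days → 28 November 2035.
Office Delay Adjustment: +720 days → 17 November 2037.
Prosecution Delay Deduction: −154 days → 16 June 2037.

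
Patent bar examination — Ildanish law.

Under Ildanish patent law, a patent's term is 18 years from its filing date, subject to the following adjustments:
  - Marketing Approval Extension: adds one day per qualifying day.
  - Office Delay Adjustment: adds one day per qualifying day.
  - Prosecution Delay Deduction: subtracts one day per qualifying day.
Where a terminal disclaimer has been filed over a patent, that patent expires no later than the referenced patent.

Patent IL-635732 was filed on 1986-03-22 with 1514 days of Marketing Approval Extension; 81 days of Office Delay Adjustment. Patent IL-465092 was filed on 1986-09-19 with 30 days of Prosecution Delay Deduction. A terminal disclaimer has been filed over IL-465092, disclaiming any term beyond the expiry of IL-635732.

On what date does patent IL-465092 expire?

August 20, 2004

Natural term of IL-465092:
  Base: filing + 18 years → 19 September 2004.
  Prosecution Delay Deduction: −30 days → 20 August 2004.
Expiry of referenced patent IL-635732:
  Base: filing + 18 years → 22 March 2004.
  Marketing Approval Extension: +1514 days → 14 May 2008.
  Office Delay Adjustment: +81 days → 3 August 2008.
Terminal disclaimer: IL-465092 expires on the earlier of 20 August 2004 and 3 August 2008.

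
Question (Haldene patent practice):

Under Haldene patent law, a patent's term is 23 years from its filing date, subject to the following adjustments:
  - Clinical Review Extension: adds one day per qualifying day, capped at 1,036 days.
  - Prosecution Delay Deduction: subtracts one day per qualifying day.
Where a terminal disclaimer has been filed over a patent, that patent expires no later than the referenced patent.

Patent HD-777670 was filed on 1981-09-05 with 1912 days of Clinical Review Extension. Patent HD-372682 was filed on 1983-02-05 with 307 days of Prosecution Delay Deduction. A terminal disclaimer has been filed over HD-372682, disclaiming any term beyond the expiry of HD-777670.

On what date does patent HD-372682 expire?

2005-04-04

Natural term of HD-372682:
  Base: filing + 23 years → 5 February 2006.
  Prosecution Delay Deduction: −307 days → 4 April 2005.
Expiry of referenced patent HD-777670:
  Base: filing + 23 years → 5 September 2004.
  Clinical Review Extension: 1912 days claimed exceeds the 1036-day cap, so +1036 days → 8 July 2007.
Terminal disclaimer: HD-372682 expires on the earlier of 4 April 2005 and 8 July 2007.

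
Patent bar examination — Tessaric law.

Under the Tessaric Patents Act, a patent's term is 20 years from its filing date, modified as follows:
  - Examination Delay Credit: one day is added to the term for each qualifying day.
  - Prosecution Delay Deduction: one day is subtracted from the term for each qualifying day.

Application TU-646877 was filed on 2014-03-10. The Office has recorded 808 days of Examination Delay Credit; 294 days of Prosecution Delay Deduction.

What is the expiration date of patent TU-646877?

August 6, 2035

Base term: filing date + 20 years → 10 March 2034.
Examination Delay Credit: +808 days → 26 May 2036.
Prosecution Delay Deduction: −294 days → 6 August 2035.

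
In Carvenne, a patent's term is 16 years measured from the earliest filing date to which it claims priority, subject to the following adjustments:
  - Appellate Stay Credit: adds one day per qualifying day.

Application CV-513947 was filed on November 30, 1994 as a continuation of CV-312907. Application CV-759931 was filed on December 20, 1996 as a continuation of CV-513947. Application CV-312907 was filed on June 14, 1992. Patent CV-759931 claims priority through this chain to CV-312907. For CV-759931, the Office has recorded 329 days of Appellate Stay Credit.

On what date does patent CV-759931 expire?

2009-05-09

Earliest priority filing: 14 June 1992.
Base term: 14 June 1992 + 16 years → 14 June 2008.
Appellate Stay Credit: +329 days → 9 May 2009.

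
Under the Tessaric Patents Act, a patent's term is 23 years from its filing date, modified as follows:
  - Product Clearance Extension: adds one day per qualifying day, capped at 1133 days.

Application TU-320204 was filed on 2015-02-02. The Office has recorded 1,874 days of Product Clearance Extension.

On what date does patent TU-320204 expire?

Base term: filing date + 23 years → 2 February 2038.
Product Clearance Extension: 1874 days claimed exceeds the 1133-day cap, so +1133 days → 11 March 2041.

March 11, 2041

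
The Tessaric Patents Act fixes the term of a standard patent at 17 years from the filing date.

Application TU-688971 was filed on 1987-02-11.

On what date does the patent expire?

Filing date + 17 years → 11 February 2004.

2004-02-11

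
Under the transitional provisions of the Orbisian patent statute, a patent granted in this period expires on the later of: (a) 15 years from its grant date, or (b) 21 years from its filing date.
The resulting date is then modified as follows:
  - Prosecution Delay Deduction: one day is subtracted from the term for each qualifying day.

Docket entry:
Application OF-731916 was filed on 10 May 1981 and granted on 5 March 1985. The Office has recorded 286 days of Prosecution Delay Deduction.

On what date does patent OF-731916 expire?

July 28, 2001

(a) grant + 15 years → 5 March 2000.
(b) filing + 21 years → 10 May 2002.
Later of the two: 10 May 2002.
Prosecution Delay Deduction: −286 days → 28 July 2001.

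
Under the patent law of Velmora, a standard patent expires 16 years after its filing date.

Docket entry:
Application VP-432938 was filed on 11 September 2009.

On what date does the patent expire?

2025-09-11

Filing date + 16 years → 11 September 2025.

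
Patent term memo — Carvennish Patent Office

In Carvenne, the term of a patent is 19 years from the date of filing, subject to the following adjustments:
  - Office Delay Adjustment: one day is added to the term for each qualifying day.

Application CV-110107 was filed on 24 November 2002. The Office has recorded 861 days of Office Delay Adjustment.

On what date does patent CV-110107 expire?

2024-04-03

Base term: filing date + 19 years → 24 November 2021.
Office Delay Adjustment: +861 days → 3 April 2024.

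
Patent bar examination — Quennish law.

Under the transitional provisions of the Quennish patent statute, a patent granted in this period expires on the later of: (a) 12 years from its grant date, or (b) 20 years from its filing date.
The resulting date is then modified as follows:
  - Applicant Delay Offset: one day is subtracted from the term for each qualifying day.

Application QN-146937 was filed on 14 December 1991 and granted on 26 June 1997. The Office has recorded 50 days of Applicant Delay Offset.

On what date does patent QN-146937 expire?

(a) grant + 12 years → 26 June 2009.
(b) filing + 20 years → 14 December 2011.
Later of the two: 14 December 2011.
Applicant Delay Offset: −50 days → 25 October 2011.

October 25, 2011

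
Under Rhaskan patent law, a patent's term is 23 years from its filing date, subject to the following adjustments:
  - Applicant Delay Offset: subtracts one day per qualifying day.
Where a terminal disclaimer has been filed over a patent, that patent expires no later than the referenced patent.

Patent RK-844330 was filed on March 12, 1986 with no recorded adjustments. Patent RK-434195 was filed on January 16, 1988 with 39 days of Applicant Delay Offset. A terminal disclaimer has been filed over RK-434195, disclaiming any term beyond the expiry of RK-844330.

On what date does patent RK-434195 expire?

2009-03-12

Natural term of RK-434195:
  Base: filing + 23 years → 16 January 2011.
  Applicant Delay Offset: −39 days → 8 December 2010.
Expiry of referenced patent RK-844330:
  Base: filing + 23 years → 12 March 2009.
Terminal disclaimer: RK-434195 expires on the earlier of 8 December 2010 and 12 March 2009.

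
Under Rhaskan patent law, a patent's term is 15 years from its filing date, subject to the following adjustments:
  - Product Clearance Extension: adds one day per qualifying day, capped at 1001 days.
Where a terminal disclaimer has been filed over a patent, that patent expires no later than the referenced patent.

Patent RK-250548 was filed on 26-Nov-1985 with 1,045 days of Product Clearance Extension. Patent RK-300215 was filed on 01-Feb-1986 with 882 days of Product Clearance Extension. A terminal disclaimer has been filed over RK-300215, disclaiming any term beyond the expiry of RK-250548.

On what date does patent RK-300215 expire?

Natural term of RK-300215:
  Base: filing + 15 years → 1 February 2001.
  Product Clearance Extension: 882 days (within the 1001-day cap) → +882 days → 3 July 2003.
Expiry of referenced patent RK-250548:
  Base: filing + 15 years → 26 November 2000.
  Product Clearance Extension: 1045 days claimed exceeds the 1001-day cap, so +1001 days → 24 August 2003.
Terminal disclaimer: RK-300215 expires on the earlier of 3 July 2003 and 24 August 2003.

July 3, 2003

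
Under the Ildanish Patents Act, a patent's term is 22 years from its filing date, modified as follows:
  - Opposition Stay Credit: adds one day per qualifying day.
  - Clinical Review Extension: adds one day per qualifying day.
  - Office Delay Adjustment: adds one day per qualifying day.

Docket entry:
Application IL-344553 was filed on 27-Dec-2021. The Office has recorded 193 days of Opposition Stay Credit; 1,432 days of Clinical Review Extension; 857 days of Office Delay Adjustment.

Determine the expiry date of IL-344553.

2050-10-13

Base term: filing date + 22 years → 27 December 2043.
Opposition Stay Credit: +193 days → 7 July 2044.
Clinical Review Extension: +1432 days → 8 June 2048.
Office Delay Adjustment: +857 days → 13 October 2050.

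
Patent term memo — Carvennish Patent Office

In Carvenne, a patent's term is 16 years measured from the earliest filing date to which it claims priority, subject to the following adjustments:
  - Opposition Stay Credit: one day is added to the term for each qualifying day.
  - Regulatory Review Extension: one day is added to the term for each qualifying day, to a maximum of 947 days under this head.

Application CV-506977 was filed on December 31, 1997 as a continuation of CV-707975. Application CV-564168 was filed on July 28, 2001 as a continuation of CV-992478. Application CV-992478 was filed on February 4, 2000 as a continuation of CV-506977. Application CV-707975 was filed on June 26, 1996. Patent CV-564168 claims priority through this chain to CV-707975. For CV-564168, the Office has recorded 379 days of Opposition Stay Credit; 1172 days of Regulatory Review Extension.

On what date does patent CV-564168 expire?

2016-02-12

Earliest priority filing: 26 June 1996.
Base term: 26 June 1996 + 16 years → 26 June 2012.
Opposition Stay Credit: +379 days → 10 July 2013.
Regulatory Review Extension: 1172 days claimed exceeds the 947-day cap, so +947 days → 12 February 2016.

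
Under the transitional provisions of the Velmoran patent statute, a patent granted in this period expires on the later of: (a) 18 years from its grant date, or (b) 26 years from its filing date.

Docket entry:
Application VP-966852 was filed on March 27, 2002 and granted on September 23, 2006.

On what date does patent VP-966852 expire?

2028-03-27

(a) grant + 18 years → 23 September 2024.
(b) filing + 26 years → 27 March 2028.
Later of the two: 27 March 2028.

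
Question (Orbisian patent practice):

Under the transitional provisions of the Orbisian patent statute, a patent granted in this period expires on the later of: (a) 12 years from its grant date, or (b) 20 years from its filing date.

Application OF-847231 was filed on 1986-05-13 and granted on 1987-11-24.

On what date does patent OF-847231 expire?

May 13, 2006

(a) grant + 12 years → 24 November 1999.
(b) filing + 20 years → 13 May 2006.
Later of the two: 13 May 2006.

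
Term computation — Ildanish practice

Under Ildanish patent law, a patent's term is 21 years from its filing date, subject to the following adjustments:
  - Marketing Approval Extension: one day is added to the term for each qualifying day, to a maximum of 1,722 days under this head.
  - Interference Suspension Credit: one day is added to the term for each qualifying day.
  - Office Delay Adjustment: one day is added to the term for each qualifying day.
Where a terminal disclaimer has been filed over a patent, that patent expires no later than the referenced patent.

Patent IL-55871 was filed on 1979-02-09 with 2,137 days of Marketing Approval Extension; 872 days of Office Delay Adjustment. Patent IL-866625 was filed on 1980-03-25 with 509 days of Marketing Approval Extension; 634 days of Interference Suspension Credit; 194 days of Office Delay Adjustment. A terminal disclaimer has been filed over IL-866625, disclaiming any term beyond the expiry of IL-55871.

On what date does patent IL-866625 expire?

November 21, 2004

Natural term of IL-866625:
  Base: filing + 21 years → 25 March 2001.
  Marketing Approval Extension: 509 days (within the 1722-day cap) → +509 days → 16 August 2002.
  Interference Suspension Credit: +634 days → 11 May 2004.
  Office Delay Adjustment: +194 days → 21 November 2004.
Expiry of referenced patent IL-55871:
  Base: filing + 21 years → 9 February 2000.
  Marketing Approval Extension: 2137 days claimed exceeds the 1722-day cap, so +1722 days → 27 October 2004.
  Office Delay Adjustment: +872 days → 18 March 2007.
Terminal disclaimer: IL-866625 expires on the earlier of 21 November 2004 and 18 March 2007.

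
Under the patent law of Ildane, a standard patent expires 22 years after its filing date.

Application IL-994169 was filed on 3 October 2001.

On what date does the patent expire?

Filing date + 22 years → 3 October 2023.

October 3, 2023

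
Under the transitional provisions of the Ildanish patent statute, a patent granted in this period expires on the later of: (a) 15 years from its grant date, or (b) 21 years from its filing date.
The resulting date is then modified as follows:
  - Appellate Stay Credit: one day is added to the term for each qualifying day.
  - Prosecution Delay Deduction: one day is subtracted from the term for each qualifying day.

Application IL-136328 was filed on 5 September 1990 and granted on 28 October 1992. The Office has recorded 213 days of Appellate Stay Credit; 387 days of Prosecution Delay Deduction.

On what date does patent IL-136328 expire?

2011-03-15

(a) grant + 15 years → 28 October 2007.
(b) filing + 21 years → 5 September 2011.
Later of the two: 5 September 2011.
Appellate Stay Credit: +213 days → 5 April 2012.
Prosecution Delay Deduction: −387 days → 15 March 2011.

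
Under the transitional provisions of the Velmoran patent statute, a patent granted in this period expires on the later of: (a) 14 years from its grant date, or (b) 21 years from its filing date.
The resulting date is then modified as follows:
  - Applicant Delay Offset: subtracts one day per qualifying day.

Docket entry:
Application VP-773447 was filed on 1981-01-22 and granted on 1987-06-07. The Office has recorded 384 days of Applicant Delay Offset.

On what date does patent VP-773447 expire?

(a) grant + 14 years → 7 June 2001.
(b) filing + 21 years → 22 January 2002.
Later of the two: 22 January 2002.
Applicant Delay Offset: −384 days → 3 January 2001.

January 3, 2001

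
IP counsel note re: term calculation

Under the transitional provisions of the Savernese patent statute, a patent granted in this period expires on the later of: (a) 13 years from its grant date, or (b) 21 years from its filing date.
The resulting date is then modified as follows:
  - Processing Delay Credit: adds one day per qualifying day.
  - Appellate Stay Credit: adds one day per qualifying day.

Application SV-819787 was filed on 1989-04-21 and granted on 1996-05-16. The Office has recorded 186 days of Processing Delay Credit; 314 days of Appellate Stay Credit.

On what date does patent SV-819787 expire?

2011-09-03

(a) grant + 13 years → 16 May 2009.
(b) filing + 21 years → 21 April 2010.
Later of the two: 21 April 2010.
Processing Delay Credit: +186 days → 24 October 2010.
Appellate Stay Credit: +314 days → 3 September 2011.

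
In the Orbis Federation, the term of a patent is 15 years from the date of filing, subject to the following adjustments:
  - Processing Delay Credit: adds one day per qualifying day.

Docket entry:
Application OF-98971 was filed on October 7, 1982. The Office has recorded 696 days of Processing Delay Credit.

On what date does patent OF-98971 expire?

September 3, 1999

Base term: filing date + 15 years → 7 October 1997.
Processing Delay Credit: +696 days → 3 September 1999.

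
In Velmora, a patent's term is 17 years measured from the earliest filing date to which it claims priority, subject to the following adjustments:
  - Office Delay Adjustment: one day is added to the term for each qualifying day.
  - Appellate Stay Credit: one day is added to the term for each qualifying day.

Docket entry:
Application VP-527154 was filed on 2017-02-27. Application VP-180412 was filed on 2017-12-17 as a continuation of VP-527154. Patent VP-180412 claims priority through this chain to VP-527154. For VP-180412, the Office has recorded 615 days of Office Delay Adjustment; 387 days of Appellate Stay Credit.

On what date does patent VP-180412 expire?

November 25, 2036

Earliest priority filing: 27 February 2017.
Base term: 27 February 2017 + 17 years → 27 February 2034.
Office Delay Adjustment: +615 days → 4 November 2035.
Appellate Stay Credit: +387 days → 25 November 2036.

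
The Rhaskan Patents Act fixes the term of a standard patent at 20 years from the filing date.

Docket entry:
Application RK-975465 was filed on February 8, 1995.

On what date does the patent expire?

February 8, 2015

Filing date + 20 years → 8 February 2015.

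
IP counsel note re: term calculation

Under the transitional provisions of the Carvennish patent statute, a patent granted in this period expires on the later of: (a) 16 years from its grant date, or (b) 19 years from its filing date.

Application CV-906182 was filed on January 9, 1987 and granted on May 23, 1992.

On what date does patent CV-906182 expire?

May 23, 2008

(a) grant + 16 years → 23 May 2008.
(b) filing + 19 years → 9 January 2006.
Later of the two: 23 May 2008.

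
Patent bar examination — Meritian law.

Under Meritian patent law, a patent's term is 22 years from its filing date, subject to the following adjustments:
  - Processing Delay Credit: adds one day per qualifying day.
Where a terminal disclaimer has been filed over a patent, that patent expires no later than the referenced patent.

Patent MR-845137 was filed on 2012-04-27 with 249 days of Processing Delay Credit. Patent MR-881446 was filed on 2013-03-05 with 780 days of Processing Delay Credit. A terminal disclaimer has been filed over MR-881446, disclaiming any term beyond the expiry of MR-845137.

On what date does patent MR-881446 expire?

Natural term of MR-881446:
  Base: filing + 22 years → 5 March 2035.
  Processing Delay Credit: +780 days → 23 April 2037.
Expiry of referenced patent MR-845137:
  Base: filing + 22 years → 27 April 2034.
  Processing Delay Credit: +249 days → 1 January 2035.
Terminal disclaimer: MR-881446 expires on the earlier of 23 April 2037 and 1 January 2035.

2035-01-01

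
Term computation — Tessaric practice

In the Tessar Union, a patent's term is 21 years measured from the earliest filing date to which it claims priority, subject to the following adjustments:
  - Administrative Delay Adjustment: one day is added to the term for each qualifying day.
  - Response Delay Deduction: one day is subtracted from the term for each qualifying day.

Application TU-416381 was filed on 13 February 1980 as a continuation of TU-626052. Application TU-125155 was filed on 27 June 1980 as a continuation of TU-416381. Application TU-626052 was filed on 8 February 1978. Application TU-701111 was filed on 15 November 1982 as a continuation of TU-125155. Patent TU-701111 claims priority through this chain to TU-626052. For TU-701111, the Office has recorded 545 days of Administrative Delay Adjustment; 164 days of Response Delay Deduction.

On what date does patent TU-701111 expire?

Earliest priority filing: 8 February 1978.
Base term: 8 February 1978 + 21 years → 8 February 1999.
Administrative Delay Adjustment: +545 days → 6 August 2000.
Response Delay Deduction: −164 days → 24 February 2000.

February 24, 2000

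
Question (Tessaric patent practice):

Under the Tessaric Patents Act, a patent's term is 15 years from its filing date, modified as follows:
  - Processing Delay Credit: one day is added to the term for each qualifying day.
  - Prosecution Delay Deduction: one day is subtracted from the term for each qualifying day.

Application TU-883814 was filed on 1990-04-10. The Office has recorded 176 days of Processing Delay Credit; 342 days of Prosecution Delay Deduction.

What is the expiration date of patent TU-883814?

2004-10-26

Base term: filing date + 15 years → 10 April 2005.
Processing Delay Credit: +176 days → 3 October 2005.
Prosecution Delay Deduction: −342 days → 26 October 2004.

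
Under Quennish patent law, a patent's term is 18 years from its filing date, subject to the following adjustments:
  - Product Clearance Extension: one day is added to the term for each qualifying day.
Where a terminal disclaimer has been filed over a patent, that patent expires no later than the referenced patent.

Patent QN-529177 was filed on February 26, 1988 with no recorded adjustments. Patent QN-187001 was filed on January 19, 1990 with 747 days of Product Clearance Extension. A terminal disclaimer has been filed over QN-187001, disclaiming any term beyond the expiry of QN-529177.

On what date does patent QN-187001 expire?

Natural term of QN-187001:
  Base: filing + 18 years → 19 January 2008.
  Product Clearance Extension: +747 days → 4 February 2010.
Expiry of referenced patent QN-529177:
  Base: filing + 18 years → 26 February 2006.
Terminal disclaimer: QN-187001 expires on the earlier of 4 February 2010 and 26 February 2006.

February 26, 2006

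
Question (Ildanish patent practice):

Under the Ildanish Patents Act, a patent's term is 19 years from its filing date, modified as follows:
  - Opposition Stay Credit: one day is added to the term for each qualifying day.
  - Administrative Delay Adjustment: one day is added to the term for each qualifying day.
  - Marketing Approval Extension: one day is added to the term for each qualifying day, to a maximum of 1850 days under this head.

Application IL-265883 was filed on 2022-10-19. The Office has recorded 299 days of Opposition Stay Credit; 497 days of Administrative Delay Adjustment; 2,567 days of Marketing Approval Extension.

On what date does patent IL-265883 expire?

2049-01-16

Base term: filing date + 19 years → 19 October 2041.
Opposition Stay Credit: +299 days → 14 August 2042.
Administrative Delay Adjustment: +497 days → 24 December 2043.
Marketing Approval Extension: 2567 days claimed exceeds the 1850-day cap, so +1850 days → 16 January 2049.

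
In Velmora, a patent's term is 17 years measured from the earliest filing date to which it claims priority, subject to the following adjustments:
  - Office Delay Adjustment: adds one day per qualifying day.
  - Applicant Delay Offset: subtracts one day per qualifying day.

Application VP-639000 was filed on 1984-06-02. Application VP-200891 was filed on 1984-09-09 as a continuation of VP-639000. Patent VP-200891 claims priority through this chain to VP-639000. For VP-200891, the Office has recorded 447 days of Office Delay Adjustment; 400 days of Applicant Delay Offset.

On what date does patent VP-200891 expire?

July 19, 2001

Earliest priority filing: 2 June 1984.
Base term: 2 June 1984 + 17 years → 2 June 2001.
Office Delay Adjustment: +447 days → 23 August 2002.
Applicant Delay Offset: −400 days → 19 July 2001.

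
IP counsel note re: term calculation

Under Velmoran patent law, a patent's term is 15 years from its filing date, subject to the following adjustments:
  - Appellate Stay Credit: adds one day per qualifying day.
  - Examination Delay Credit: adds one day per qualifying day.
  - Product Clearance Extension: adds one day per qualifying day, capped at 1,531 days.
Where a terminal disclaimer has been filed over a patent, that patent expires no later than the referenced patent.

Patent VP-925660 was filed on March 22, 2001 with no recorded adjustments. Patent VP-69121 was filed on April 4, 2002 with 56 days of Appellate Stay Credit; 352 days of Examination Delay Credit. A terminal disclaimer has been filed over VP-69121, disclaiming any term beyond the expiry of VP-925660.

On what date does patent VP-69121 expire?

March 22, 2016

Natural term of VP-69121:
  Base: filing + 15 years → 4 April 2017.
  Appellate Stay Credit: +56 days → 30 May 2017.
  Examination Delay Credit: +352 days → 17 May 2018.
Expiry of referenced patent VP-925660:
  Base: filing + 15 years → 22 March 2016.
Terminal disclaimer: VP-69121 expires on the earlier of 17 May 2018 and 22 March 2016.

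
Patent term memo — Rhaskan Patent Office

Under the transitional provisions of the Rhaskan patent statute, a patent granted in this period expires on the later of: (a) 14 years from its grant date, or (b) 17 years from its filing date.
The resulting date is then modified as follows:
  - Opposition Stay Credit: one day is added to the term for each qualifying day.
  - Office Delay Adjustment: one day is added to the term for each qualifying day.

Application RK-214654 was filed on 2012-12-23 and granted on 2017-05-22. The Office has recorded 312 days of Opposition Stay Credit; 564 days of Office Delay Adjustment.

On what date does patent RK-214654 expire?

October 14, 2033

(a) grant + 14 years → 22 May 2031.
(b) filing + 17 years → 23 December 2029.
Later of the two: 22 May 2031.
Opposition Stay Credit: +312 days → 29 March 2032.
Office Delay Adjustment: +564 days → 14 October 2033.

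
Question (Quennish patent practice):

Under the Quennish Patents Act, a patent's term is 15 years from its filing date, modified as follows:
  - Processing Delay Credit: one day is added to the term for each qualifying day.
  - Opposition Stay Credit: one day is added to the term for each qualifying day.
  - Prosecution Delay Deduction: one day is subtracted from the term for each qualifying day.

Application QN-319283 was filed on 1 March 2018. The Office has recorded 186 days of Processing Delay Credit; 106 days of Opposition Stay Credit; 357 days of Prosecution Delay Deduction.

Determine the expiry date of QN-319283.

2032-12-26

Base term: filing date + 15 years → 1 March 2033.
Processing Delay Credit: +186 days → 3 September 2033.
Opposition Stay Credit: +106 days → 18 December 2033.
Prosecution Delay Deduction: −357 days → 26 December 2032.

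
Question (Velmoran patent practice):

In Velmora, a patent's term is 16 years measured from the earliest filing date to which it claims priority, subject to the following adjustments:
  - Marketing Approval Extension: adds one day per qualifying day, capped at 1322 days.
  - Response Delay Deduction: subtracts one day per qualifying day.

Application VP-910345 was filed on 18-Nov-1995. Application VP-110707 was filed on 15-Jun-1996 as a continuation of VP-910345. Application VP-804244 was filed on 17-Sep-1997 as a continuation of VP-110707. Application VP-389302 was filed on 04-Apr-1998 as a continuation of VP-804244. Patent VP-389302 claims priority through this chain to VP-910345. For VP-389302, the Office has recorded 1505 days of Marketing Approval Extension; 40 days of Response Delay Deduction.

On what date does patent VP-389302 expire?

Earliest priority filing: 18 November 1995.
Base term: 18 November 1995 + 16 years → 18 November 2011.
Marketing Approval Extension: 1505 days claimed exceeds the 1322-day cap, so +1322 days → 2 July 2015.
Response Delay Deduction: −40 days → 23 May 2015.

2015-05-23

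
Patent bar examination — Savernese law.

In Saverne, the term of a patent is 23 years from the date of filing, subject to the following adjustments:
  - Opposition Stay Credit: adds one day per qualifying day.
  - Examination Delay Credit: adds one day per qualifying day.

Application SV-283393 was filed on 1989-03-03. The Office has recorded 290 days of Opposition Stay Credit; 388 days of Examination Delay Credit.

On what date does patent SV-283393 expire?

Base term: filing date + 23 years → 3 March 2012.
Opposition Stay Credit: +290 days → 18 December 2012.
Examination Delay Credit: +388 days → 10 January 2014.

January 10, 2014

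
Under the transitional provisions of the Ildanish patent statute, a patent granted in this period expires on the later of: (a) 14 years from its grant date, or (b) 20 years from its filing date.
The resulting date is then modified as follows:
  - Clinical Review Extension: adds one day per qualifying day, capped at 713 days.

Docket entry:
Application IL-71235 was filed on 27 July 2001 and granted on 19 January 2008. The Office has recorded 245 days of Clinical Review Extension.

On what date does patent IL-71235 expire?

September 21, 2022

(a) grant + 14 years → 19 January 2022.
(b) filing + 20 years → 27 July 2021.
Later of the two: 19 January 2022.
Clinical Review Extension: 245 days (within the 713-day cap) → +245 days → 21 September 2022.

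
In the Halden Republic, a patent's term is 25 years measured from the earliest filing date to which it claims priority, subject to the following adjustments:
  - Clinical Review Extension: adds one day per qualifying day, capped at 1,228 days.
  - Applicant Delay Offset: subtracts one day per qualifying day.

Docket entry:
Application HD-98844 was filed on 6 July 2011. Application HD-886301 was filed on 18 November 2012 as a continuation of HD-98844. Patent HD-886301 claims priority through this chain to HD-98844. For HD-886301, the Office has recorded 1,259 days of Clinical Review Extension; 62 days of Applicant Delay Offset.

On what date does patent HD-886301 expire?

Earliest priority filing: 6 July 2011.
Base term: 6 July 2011 + 25 years → 6 July 2036.
Clinical Review Extension: 1259 days claimed exceeds the 1228-day cap, so +1228 days → 16 November 2039.
Applicant Delay Offset: −62 days → 15 September 2039.

2039-09-15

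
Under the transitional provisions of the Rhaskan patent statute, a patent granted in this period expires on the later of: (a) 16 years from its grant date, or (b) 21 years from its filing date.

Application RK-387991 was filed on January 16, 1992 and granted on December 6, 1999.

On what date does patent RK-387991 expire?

(a) grant + 16 years → 6 December 2015.
(b) filing + 21 years → 16 January 2013.
Later of the two: 6 December 2015.

December 6, 2015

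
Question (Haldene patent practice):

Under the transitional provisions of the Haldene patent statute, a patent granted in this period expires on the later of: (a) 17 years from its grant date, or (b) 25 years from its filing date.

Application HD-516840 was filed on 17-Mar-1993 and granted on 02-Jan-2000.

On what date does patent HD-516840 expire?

March 17, 2018

(a) grant + 17 years → 2 January 2017.
(b) filing + 25 years → 17 March 2018.
Later of the two: 17 March 2018.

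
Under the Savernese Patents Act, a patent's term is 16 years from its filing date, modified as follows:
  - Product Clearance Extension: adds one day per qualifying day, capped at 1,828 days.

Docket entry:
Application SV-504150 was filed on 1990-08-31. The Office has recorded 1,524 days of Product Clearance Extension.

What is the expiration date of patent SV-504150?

Base term: filing date + 16 years → 31 August 2006.
Product Clearance Extension: 1524 days (within the 1828-day cap) → +1524 days → 2 November 2010.

November 2, 2010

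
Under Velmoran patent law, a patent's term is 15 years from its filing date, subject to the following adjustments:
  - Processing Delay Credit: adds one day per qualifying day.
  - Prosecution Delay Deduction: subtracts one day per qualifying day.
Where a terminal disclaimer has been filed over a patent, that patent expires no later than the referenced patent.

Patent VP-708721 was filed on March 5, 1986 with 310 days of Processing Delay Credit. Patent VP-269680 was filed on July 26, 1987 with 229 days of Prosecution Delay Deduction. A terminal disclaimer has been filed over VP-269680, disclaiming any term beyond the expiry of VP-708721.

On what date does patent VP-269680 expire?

Natural term of VP-269680:
  Base: filing + 15 years → 26 July 2002.
  Prosecution Delay Deduction: −229 days → 9 December 2001.
Expiry of referenced patent VP-708721:
  Base: filing + 15 years → 5 March 2001.
  Processing Delay Credit: +310 days → 9 January 2002.
Terminal disclaimer: VP-269680 expires on the earlier of 9 December 2001 and 9 January 2002.

December 9, 2001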